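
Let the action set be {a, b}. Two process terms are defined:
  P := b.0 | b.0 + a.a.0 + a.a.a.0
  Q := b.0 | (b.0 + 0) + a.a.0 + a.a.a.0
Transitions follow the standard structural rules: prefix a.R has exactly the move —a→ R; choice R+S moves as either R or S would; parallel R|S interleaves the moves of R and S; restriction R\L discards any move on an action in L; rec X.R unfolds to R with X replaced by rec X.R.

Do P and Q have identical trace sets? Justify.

Reachable graph of P (7 states):
  s0 = b.0 | b.0 + a.a.0 + a.a.a.0 ⊢ ··a··> s1, ··a··> s2, ··b··> s3, ··b··> s4
  s1 = a.0 ⊢ ··a··> s5
  s2 = a.a.0 ⊢ ··a··> s1
  s3 = 0 | b.0 ⊢ ··b··> s6
  s4 = b.0 | 0 ⊢ ··b··> s6
  s5 = 0 ⊢ deadlocked
  s6 = 0 | 0 ⊢ deadlocked
Reachable graph of Q (7 states):
  t0 = b.0 | (b.0 + 0) + a.a.0 + a.a.a.0 ⊢ ··a··> t1, ··a··> t2, ··b··> t3, ··b··> t4
  t1 = a.0 ⊢ ··a··> t5
  t2 = a.a.0 ⊢ ··a··> t1
  t3 = 0 | (b.0 + 0) ⊢ ··b··> t6
  t4 = b.0 | 0 ⊢ ··b··> t6
  t5 = 0 ⊢ deadlocked
  t6 = 0 | 0 ⊢ deadlocked
Partition-refinement fixed point:
  B0 = {s0, t0}
  B1 = {s3, s4, t3, t4}
  B2 = {s5, s6, t5, t6}
  B3 = {s2, t2}
  B4 = {s1, t1}
s0 ∈ B0, t0 ∈ B0 → same block
Bisimilar ⇒ trace-equivalent.

traces(P) = traces(Q)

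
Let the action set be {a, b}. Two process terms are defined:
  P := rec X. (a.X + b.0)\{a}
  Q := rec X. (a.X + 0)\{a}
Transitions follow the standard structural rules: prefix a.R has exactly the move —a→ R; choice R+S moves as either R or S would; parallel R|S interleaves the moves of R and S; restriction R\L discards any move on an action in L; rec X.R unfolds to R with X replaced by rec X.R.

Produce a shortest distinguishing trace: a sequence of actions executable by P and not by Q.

b

LTS(P): 2 reachable states
  u0 = rec X. (a.X + b.0)\{a} :: —b→ u1
  u1 = 0\{a} :: ∅
LTS(Q): 1 reachable states
  v0 = rec X. (a.X + 0)\{a} :: ∅
Executing b from P (initial set {u0}):
  after b @ step 1: {u1}
  — P admits the full trace.
Executing b from Q (initial set {v0}):
  after b @ step 1: ∅ (Q stuck)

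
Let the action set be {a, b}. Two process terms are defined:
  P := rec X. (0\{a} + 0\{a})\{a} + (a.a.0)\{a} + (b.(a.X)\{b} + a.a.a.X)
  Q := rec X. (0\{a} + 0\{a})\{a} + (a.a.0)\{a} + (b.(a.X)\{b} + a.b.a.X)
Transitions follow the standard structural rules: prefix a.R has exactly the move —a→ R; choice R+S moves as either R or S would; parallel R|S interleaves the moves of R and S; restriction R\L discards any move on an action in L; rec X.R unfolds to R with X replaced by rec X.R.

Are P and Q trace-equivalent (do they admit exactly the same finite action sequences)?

trace-distinct — witness ⟨aa⟩

Reachable graph of P (6 states):
  u0 = rec X. (0\{a} + 0\{a})\{a} + (a.a.0)\{a} + (b.(a.X)\{b} + a.a.a.X) ⊢ =a=> u1, =b=> u2
  u1 = a.a.(rec X. (0\{a} + 0\{a})\{a} + (a.a.0)\{a} + (b.(a.X)\{b} + a.a.a.X)) ⊢ =a=> u3
  u2 = (a.(rec X. (0\{a} + 0\{a})\{a} + (a.a.0)\{a} + (b.(a.X)\{b} + a.a.a.X)))\{b} ⊢ =a=> u4
  u3 = a.(rec X. (0\{a} + 0\{a})\{a} + (a.a.0)\{a} + (b.(a.X)\{b} + a.a.a.X)) ⊢ =a=> u0
  u4 = (rec X. (0\{a} + 0\{a})\{a} + (a.a.0)\{a} + (b.(a.X)\{b} + a.a.a.X))\{b} ⊢ =a=> u5
  u5 = (a.a.(rec X. (0\{a} + 0\{a})\{a} + (a.a.0)\{a} + (b.(a.X)\{b} + a.a.a.X)))\{b} ⊢ =a=> u2
Reachable graph of Q (6 states):
  v0 = rec X. (0\{a} + 0\{a})\{a} + (a.a.0)\{a} + (b.(a.X)\{b} + a.b.a.X) ⊢ =a=> v1, =b=> v2
  v1 = b.a.(rec X. (0\{a} + 0\{a})\{a} + (a.a.0)\{a} + (b.(a.X)\{b} + a.b.a.X)) ⊢ =b=> v3
  v2 = (a.(rec X. (0\{a} + 0\{a})\{a} + (a.a.0)\{a} + (b.(a.X)\{b} + a.b.a.X)))\{b} ⊢ =a=> v4
  v3 = a.(rec X. (0\{a} + 0\{a})\{a} + (a.a.0)\{a} + (b.(a.X)\{b} + a.b.a.X)) ⊢ =a=> v0
  v4 = (rec X. (0\{a} + 0\{a})\{a} + (a.a.0)\{a} + (b.(a.X)\{b} + a.b.a.X))\{b} ⊢ =a=> v5
  v5 = (b.a.(rec X. (0\{a} + 0\{a})\{a} + (a.a.0)\{a} + (b.(a.X)\{b} + a.b.a.X)))\{b} ⊢ stopped
Run σ = ⟨aa⟩ on P: start {u0}
  step 1 (a): {u1}
  step 2 (a): {u3}
  — P admits the full trace.
Run σ = ⟨aa⟩ on Q: start {v0}
  step 1 (a): {v1}
  step 2 (a): no successor for Q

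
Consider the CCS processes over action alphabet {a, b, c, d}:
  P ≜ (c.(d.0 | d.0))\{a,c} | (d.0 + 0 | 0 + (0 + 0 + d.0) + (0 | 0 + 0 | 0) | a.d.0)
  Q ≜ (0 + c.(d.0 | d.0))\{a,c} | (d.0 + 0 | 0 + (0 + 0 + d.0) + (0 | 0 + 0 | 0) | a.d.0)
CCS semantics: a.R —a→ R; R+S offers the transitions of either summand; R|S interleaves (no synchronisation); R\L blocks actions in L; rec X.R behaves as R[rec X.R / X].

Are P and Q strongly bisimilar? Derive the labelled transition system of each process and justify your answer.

LTS(P): 4 reachable states
  m0 = (c.(d.0 | d.0))\{a,c} | (d.0 + 0 | 0 + (0 + 0 + d.0) + (0 | 0 + 0 | 0) | a.d.0) :: =a=> m1, =d=> m2
  m1 = (c.(d.0 | d.0))\{a,c} | ((0 | 0 + 0 | 0) | d.0) :: =d=> m3
  m2 = (c.(d.0 | d.0))\{a,c} | 0 :: ·
  m3 = (c.(d.0 | d.0))\{a,c} | ((0 | 0 + 0 | 0) | 0) :: ·
LTS(Q): 4 reachable states
  n0 = (0 + c.(d.0 | d.0))\{a,c} | (d.0 + 0 | 0 + (0 + 0 + d.0) + (0 | 0 + 0 | 0) | a.d.0) :: =a=> n1, =d=> n2
  n1 = (0 + c.(d.0 | d.0))\{a,c} | ((0 | 0 + 0 | 0) | d.0) :: =d=> n3
  n2 = (0 + c.(d.0 | d.0))\{a,c} | 0 :: ·
  n3 = (0 + c.(d.0 | d.0))\{a,c} | ((0 | 0 + 0 | 0) | 0) :: ·
Partition-refinement fixed point:
  B0 = {m0, n0}
  B1 = {m2, m3, n2, n3}
  B2 = {m1, n1}
m0 ∈ B0, n0 ∈ B0 → same block

P ~ Q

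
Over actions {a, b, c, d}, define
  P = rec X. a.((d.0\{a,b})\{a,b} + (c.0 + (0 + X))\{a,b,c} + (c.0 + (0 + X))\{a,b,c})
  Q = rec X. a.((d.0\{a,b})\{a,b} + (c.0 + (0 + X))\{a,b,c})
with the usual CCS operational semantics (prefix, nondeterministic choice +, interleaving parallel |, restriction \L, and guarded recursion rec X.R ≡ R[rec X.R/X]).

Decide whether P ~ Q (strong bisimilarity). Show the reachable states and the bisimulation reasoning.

P ~ Q

Reachable graph of P (3 states):
  p0 = rec X. a.((d.0\{a,b})\{a,b} + (c.0 + (0 + X))\{a,b,c} + (c.0 + (0 + X))\{a,b,c}) → —a→ p1
  p1 = (d.0\{a,b})\{a,b} + (c.0 + (0 + (rec X. a.((d.0\{a,b})\{a,b} + (c.0 + (0 + X))\{a,b,c} + (c.0 + (0 + X))\{a,b,c}))))\{a,b,c} + (c.0 + (0 + (rec X. a.((d.0\{a,b})\{a,b} + (c.0 + (0 + X))\{a,b,c} + (c.0 + (0 + X))\{a,b,c}))))\{a,b,c} → —d→ p2
  p2 = 0\{a,b}\{a,b} → (no moves)
Reachable graph of Q (3 states):
  q0 = rec X. a.((d.0\{a,b})\{a,b} + (c.0 + (0 + X))\{a,b,c}) → —a→ q1
  q1 = (d.0\{a,b})\{a,b} + (c.0 + (0 + (rec X. a.((d.0\{a,b})\{a,b} + (c.0 + (0 + X))\{a,b,c}))))\{a,b,c} → —d→ q2
  q2 = 0\{a,b}\{a,b} → (no moves)
Partition-refinement fixed point:
  B0 = {p0, q0}
  B1 = {p1, q1}
  B2 = {p2, q2}
p0 ∈ B0, q0 ∈ B0 → same block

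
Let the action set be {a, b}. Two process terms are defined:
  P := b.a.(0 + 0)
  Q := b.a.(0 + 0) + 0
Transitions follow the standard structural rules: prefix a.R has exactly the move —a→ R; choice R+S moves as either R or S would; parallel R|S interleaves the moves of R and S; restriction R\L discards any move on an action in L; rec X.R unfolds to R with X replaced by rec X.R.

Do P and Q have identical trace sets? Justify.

YES

P's transition system — 3 states:
  u0 = b.a.(0 + 0) :: =b=> u1
  u1 = a.(0 + 0) :: =a=> u2
  u2 = 0 + 0 :: (no moves)
Q's transition system — 3 states:
  v0 = b.a.(0 + 0) + 0 :: =b=> v1
  v1 = a.(0 + 0) :: =a=> v2
  v2 = 0 + 0 :: (no moves)
Coarsest stable partition (strong bisimilarity classes):
  B0 = {u0, v0}
  B1 = {u1, v1}
  B2 = {u2, v2}
u0 ∈ B0, v0 ∈ B0 → same block
Bisimilar ⇒ trace-equivalent.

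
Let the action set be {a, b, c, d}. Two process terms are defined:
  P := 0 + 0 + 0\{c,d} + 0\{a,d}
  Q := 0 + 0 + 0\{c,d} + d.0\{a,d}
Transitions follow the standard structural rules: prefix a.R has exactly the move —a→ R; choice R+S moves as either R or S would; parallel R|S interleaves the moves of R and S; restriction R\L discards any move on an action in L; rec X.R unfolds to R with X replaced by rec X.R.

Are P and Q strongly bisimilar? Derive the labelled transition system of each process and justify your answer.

P's transition system — 1 states:
  u0 = 0 + 0 + 0\{c,d} + 0\{a,d} :: ·
Q's transition system — 2 states:
  v0 = 0 + 0 + 0\{c,d} + d.0\{a,d} :: —d→ v1
  v1 = 0\{a,d} :: ·
Partition-refinement fixed point:
  B0 = {u0, v1}
  B1 = {v0}
u0 ∈ B0, v0 ∈ B1 → different blocks

not bisimilar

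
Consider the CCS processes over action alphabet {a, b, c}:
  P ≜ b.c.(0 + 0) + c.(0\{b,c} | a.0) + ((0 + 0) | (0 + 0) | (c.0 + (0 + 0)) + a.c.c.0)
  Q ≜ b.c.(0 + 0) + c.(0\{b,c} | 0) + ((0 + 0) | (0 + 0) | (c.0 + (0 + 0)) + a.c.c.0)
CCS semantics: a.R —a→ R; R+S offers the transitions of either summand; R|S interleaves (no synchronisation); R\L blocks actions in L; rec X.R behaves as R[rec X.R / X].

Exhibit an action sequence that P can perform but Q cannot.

ca

P's transition system — 9 states:
  p0 = b.c.(0 + 0) + c.(0\{b,c} | a.0) + ((0 + 0) | (0 + 0) | (c.0 + (0 + 0)) + a.c.c.0) :: -a-> p1, -b-> p2, -c-> p3, -c-> p4
  p1 = c.c.0 :: -c-> p5
  p2 = c.(0 + 0) :: -c-> p6
  p3 = (0 + 0) | (0 + 0) | 0 :: stopped
  p4 = 0\{b,c} | a.0 :: -a-> p7
  p5 = c.0 :: -c-> p8
  p6 = 0 + 0 :: stopped
  p7 = 0\{b,c} | 0 :: stopped
  p8 = 0 :: stopped
Q's transition system — 8 states:
  q0 = b.c.(0 + 0) + c.(0\{b,c} | 0) + ((0 + 0) | (0 + 0) | (c.0 + (0 + 0)) + a.c.c.0) :: -a-> q1, -b-> q2, -c-> q3, -c-> q4
  q1 = c.c.0 :: -c-> q5
  q2 = c.(0 + 0) :: -c-> q6
  q3 = (0 + 0) | (0 + 0) | 0 :: stopped
  q4 = 0\{b,c} | 0 :: stopped
  q5 = c.0 :: -c-> q7
  q6 = 0 + 0 :: stopped
  q7 = 0 :: stopped
Executing ca from P (initial set {p0}):
  after c @ step 1: {p3, p4}
  after a @ step 2: {p7}
  P completes σ.
Executing ca from Q (initial set {q0}):
  after c @ step 1: {q3, q4}
  after a @ step 2: ∅ (Q stuck)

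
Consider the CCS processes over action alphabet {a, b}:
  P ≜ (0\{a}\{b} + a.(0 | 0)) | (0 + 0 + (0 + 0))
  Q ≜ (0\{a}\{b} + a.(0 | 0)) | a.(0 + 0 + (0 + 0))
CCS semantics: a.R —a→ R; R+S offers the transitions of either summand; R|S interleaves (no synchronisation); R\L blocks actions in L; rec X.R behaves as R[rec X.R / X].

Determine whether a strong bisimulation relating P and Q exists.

LTS(P): 2 reachable states
  m0 = (0\{a}\{b} + a.(0 | 0)) | (0 + 0 + (0 + 0)) has moves -a-> m1
  m1 = 0 | 0 | (0 + 0 + (0 + 0)) has moves (no moves)
LTS(Q): 4 reachable states
  n0 = (0\{a}\{b} + a.(0 | 0)) | a.(0 + 0 + (0 + 0)) has moves -a-> n1, -a-> n2
  n1 = (0\{a}\{b} + a.(0 | 0)) | (0 + 0 + (0 + 0)) has moves -a-> n3
  n2 = 0 | 0 | a.(0 + 0 + (0 + 0)) has moves -a-> n3
  n3 = 0 | 0 | (0 + 0 + (0 + 0)) has moves (no moves)
Coarsest stable partition (strong bisimilarity classes):
  B0 = {m0, n1, n2}
  B1 = {m1, n3}
  B2 = {n0}
m0 ∈ B0, n0 ∈ B2 → different blocks

not bisimilar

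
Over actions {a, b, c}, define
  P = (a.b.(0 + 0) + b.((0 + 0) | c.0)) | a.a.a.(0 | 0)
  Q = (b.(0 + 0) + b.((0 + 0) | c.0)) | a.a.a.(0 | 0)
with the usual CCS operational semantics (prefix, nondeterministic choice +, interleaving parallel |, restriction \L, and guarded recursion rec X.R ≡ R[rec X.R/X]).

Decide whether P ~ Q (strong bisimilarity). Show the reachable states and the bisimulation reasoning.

LTS(P): 20 reachable states
  u0 = (a.b.(0 + 0) + b.((0 + 0) | c.0)) | a.a.a.(0 | 0) ⊢ =a=> u1, =a=> u2, =b=> u3
  u1 = (a.b.(0 + 0) + b.((0 + 0) | c.0)) | a.a.(0 | 0) ⊢ =a=> u4, =a=> u5, =b=> u6
  u2 = b.(0 + 0) | a.a.a.(0 | 0) ⊢ =a=> u5, =b=> u7
  u3 = (0 + 0) | c.0 | a.a.a.(0 | 0) ⊢ =a=> u6, =c=> u8
  u4 = (a.b.(0 + 0) + b.((0 + 0) | c.0)) | a.(0 | 0) ⊢ =a=> u10, =a=> u9, =b=> u11
  u5 = b.(0 + 0) | a.a.(0 | 0) ⊢ =a=> u10, =b=> u12
  u6 = (0 + 0) | c.0 | a.a.(0 | 0) ⊢ =a=> u11, =c=> u13
  u7 = (0 + 0) | a.a.a.(0 | 0) ⊢ =a=> u12
  u8 = (0 + 0) | 0 | a.a.a.(0 | 0) ⊢ =a=> u13
  u9 = (a.b.(0 + 0) + b.((0 + 0) | c.0)) | (0 | 0) ⊢ =a=> u14, =b=> u15
  u10 = b.(0 + 0) | a.(0 | 0) ⊢ =a=> u14, =b=> u16
  u11 = (0 + 0) | c.0 | a.(0 | 0) ⊢ =a=> u15, =c=> u17
  u12 = (0 + 0) | a.a.(0 | 0) ⊢ =a=> u16
  u13 = (0 + 0) | 0 | a.a.(0 | 0) ⊢ =a=> u17
  u14 = b.(0 + 0) | (0 | 0) ⊢ =b=> u18
  u15 = (0 + 0) | c.0 | (0 | 0) ⊢ =c=> u19
  u16 = (0 + 0) | a.(0 | 0) ⊢ =a=> u18
  u17 = (0 + 0) | 0 | a.(0 | 0) ⊢ =a=> u19
  u18 = (0 + 0) | (0 | 0) ⊢ ·
  u19 = (0 + 0) | 0 | (0 | 0) ⊢ ·
LTS(Q): 16 reachable states
  v0 = (b.(0 + 0) + b.((0 + 0) | c.0)) | a.a.a.(0 | 0) ⊢ =a=> v1, =b=> v2, =b=> v3
  v1 = (b.(0 + 0) + b.((0 + 0) | c.0)) | a.a.(0 | 0) ⊢ =a=> v4, =b=> v5, =b=> v6
  v2 = (0 + 0) | a.a.a.(0 | 0) ⊢ =a=> v5
  v3 = (0 + 0) | c.0 | a.a.a.(0 | 0) ⊢ =a=> v6, =c=> v7
  v4 = (b.(0 + 0) + b.((0 + 0) | c.0)) | a.(0 | 0) ⊢ =a=> v8, =b=> v10, =b=> v9
  v5 = (0 + 0) | a.a.(0 | 0) ⊢ =a=> v9
  v6 = (0 + 0) | c.0 | a.a.(0 | 0) ⊢ =a=> v10, =c=> v11
  v7 = (0 + 0) | 0 | a.a.a.(0 | 0) ⊢ =a=> v11
  v8 = (b.(0 + 0) + b.((0 + 0) | c.0)) | (0 | 0) ⊢ =b=> v12, =b=> v13
  v9 = (0 + 0) | a.(0 | 0) ⊢ =a=> v12
  v10 = (0 + 0) | c.0 | a.(0 | 0) ⊢ =a=> v13, =c=> v14
  v11 = (0 + 0) | 0 | a.a.(0 | 0) ⊢ =a=> v14
  v12 = (0 + 0) | (0 | 0) ⊢ ·
  v13 = (0 + 0) | c.0 | (0 | 0) ⊢ =c=> v15
  v14 = (0 + 0) | 0 | a.(0 | 0) ⊢ =a=> v15
  v15 = (0 + 0) | 0 | (0 | 0) ⊢ ·
Bisimilarity quotient blocks:
  B0 = {u0}
  B1 = {u3, v3}
  B2 = {u6, v6}
  B3 = {u12, u13, v11, v5}
  B4 = {u16, u17, v14, v9}
  B5 = {u18, u19, v12, v15}
  B6 = {u11, v10}
  B7 = {u15, v13}
  B8 = {u7, u8, v2, v7}
  B9 = {u2}
  B10 = {u5}
  B11 = {u10}
  B12 = {u14}
  B13 = {u1}
  B14 = {u4}
  B15 = {u9}
  B16 = {v0}
  B17 = {v1}
  B18 = {v4}
  B19 = {v8}
u0 ∈ B0, v0 ∈ B16 → different blocks

NO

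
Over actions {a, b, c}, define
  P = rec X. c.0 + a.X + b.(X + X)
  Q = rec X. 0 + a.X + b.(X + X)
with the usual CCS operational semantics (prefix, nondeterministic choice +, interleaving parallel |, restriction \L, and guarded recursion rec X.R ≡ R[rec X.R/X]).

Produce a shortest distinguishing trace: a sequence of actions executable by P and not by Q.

Reachable graph of P (3 states):
  p0 = rec X. c.0 + a.X + b.(X + X) → ··a··> p0, ··b··> p1, ··c··> p2
  p1 = (rec X. c.0 + a.X + b.(X + X)) + (rec X. c.0 + a.X + b.(X + X)) → ··a··> p0, ··b··> p1, ··c··> p2
  p2 = 0 → ∅
Reachable graph of Q (2 states):
  q0 = rec X. 0 + a.X + b.(X + X) → ··a··> q0, ··b··> q1
  q1 = (rec X. 0 + a.X + b.(X + X)) + (rec X. 0 + a.X + b.(X + X)) → ··a··> q0, ··b··> q1
Trace ⟨c⟩ through P, begin at {p0}:
  after c @ step 1: {p2}
  — P admits the full trace.
Trace ⟨c⟩ through Q, begin at {q0}:
  after c @ step 1: no successor for Q

c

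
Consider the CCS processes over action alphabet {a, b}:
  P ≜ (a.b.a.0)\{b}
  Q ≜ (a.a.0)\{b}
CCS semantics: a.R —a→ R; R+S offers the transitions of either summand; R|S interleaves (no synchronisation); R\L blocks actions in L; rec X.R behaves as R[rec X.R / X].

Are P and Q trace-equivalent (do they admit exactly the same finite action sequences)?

trace-distinct — witness ⟨aa⟩

LTS(P): 2 reachable states
  m0 = (a.b.a.0)\{b} | =a=> m1
  m1 = (b.a.0)\{b} | stopped
LTS(Q): 3 reachable states
  n0 = (a.a.0)\{b} | =a=> n1
  n1 = (a.0)\{b} | =a=> n2
  n2 = 0\{b} | stopped
Trace ⟨aa⟩ through Q, begin at {n0}:
  [1] a ⇒ {n1}
  [2] a ⇒ {n2}
  — Q admits the full trace.
Trace ⟨aa⟩ through P, begin at {m0}:
  [1] a ⇒ {m1}
  [2] a ⇒ no successor for P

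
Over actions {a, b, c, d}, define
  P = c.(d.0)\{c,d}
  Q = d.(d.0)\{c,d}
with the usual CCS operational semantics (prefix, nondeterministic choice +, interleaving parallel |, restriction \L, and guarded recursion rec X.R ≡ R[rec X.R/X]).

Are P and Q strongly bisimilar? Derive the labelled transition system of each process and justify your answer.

P ≁ Q

Reachable graph of P (2 states):
  u0 = c.(d.0)\{c,d} | ··c··> u1
  u1 = (d.0)\{c,d} | deadlocked
Reachable graph of Q (2 states):
  v0 = d.(d.0)\{c,d} | ··d··> v1
  v1 = (d.0)\{c,d} | deadlocked
Bisimilarity quotient blocks:
  B0 = {u0}
  B1 = {u1, v1}
  B2 = {v0}
u0 ∈ B0, v0 ∈ B2 → different blocks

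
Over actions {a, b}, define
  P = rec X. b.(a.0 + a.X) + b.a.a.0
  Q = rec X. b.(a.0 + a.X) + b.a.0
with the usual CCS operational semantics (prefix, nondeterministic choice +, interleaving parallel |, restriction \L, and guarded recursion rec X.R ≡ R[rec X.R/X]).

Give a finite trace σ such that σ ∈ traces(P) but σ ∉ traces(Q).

LTS(P): 5 reachable states
  m0 = rec X. b.(a.0 + a.X) + b.a.a.0 has moves -b-> m1, -b-> m2
  m1 = a.0 + a.(rec X. b.(a.0 + a.X) + b.a.a.0) has moves -a-> m0, -a-> m3
  m2 = a.a.0 has moves -a-> m4
  m3 = 0 has moves deadlocked
  m4 = a.0 has moves -a-> m3
LTS(Q): 4 reachable states
  n0 = rec X. b.(a.0 + a.X) + b.a.0 has moves -b-> n1, -b-> n2
  n1 = a.0 has moves -a-> n3
  n2 = a.0 + a.(rec X. b.(a.0 + a.X) + b.a.0) has moves -a-> n0, -a-> n3
  n3 = 0 has moves deadlocked
Trace ⟨baa⟩ through P, begin at {m0}:
  after b @ step 1: {m1, m2}
  after a @ step 2: {m0, m3, m4}
  after a @ step 3: {m3}
  — P admits the full trace.
Trace ⟨baa⟩ through Q, begin at {n0}:
  after b @ step 1: {n1, n2}
  after a @ step 2: {n0, n3}
  after a @ step 3: ∅ (Q stuck)

baa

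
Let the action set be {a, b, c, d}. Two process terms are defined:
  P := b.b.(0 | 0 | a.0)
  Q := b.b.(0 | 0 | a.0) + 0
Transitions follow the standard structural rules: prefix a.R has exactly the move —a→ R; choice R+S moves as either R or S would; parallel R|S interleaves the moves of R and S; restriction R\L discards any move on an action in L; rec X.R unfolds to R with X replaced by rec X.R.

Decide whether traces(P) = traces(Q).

traces(P) = traces(Q)

Reachable graph of P (4 states):
  p0 = b.b.(0 | 0 | a.0) → —b→ p1
  p1 = b.(0 | 0 | a.0) → —b→ p2
  p2 = 0 | 0 | a.0 → —a→ p3
  p3 = 0 | 0 | 0 → ·
Reachable graph of Q (4 states):
  q0 = b.b.(0 | 0 | a.0) + 0 → —b→ q1
  q1 = b.(0 | 0 | a.0) → —b→ q2
  q2 = 0 | 0 | a.0 → —a→ q3
  q3 = 0 | 0 | 0 → ·
Coarsest stable partition (strong bisimilarity classes):
  B0 = {p0, q0}
  B1 = {p1, q1}
  B2 = {p2, q2}
  B3 = {p3, q3}
p0 ∈ B0, q0 ∈ B0 → same block
Bisimilar ⇒ trace-equivalent.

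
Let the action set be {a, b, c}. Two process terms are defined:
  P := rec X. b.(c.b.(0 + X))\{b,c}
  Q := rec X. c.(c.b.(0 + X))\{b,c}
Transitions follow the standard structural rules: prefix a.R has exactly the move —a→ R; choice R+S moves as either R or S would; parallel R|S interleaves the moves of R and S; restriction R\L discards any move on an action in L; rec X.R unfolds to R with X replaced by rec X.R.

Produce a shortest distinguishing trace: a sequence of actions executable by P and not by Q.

b

P's transition system — 2 states:
  u0 = rec X. b.(c.b.(0 + X))\{b,c} ⊢ ··b··> u1
  u1 = (c.b.(0 + (rec X. b.(c.b.(0 + X))\{b,c})))\{b,c} ⊢ (no moves)
Q's transition system — 2 states:
  v0 = rec X. c.(c.b.(0 + X))\{b,c} ⊢ ··c··> v1
  v1 = (c.b.(0 + (rec X. c.(c.b.(0 + X))\{b,c})))\{b,c} ⊢ (no moves)
Trace ⟨b⟩ through P, begin at {u0}:
  [1] b ⇒ {u1}
  P completes σ.
Trace ⟨b⟩ through Q, begin at {v0}:
  [1] b ⇒ no successor for Q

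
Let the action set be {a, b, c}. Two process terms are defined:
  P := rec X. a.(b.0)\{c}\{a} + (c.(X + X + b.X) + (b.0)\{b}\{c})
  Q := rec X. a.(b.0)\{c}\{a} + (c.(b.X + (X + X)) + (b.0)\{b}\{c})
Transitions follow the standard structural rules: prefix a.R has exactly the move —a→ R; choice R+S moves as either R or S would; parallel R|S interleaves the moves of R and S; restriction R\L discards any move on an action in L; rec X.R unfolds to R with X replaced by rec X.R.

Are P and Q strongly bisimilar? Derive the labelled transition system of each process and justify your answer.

YES

LTS(P): 4 reachable states
  p0 = rec X. a.(b.0)\{c}\{a} + (c.(X + X + b.X) + (b.0)\{b}\{c}) :: ··a··> p1, ··c··> p2
  p1 = (b.0)\{c}\{a} :: ··b··> p3
  p2 = (rec X. a.(b.0)\{c}\{a} + (c.(X + X + b.X) + (b.0)\{b}\{c})) + (rec X. a.(b.0)\{c}\{a} + (c.(X + X + b.X) + (b.0)\{b}\{c})) + b.(rec X. a.(b.0)\{c}\{a} + (c.(X + X + b.X) + (b.0)\{b}\{c})) :: ··a··> p1, ··b··> p0, ··c··> p2
  p3 = 0\{c}\{a} :: ·
LTS(Q): 4 reachable states
  q0 = rec X. a.(b.0)\{c}\{a} + (c.(b.X + (X + X)) + (b.0)\{b}\{c}) :: ··a··> q1, ··c··> q2
  q1 = (b.0)\{c}\{a} :: ··b··> q3
  q2 = b.(rec X. a.(b.0)\{c}\{a} + (c.(b.X + (X + X)) + (b.0)\{b}\{c})) + ((rec X. a.(b.0)\{c}\{a} + (c.(b.X + (X + X)) + (b.0)\{b}\{c})) + (rec X. a.(b.0)\{c}\{a} + (c.(b.X + (X + X)) + (b.0)\{b}\{c}))) :: ··a··> q1, ··b··> q0, ··c··> q2
  q3 = 0\{c}\{a} :: ·
Coarsest stable partition (strong bisimilarity classes):
  B0 = {p0, q0}
  B1 = {p1, q1}
  B2 = {p3, q3}
  B3 = {p2, q2}
p0 ∈ B0, q0 ∈ B0 → same block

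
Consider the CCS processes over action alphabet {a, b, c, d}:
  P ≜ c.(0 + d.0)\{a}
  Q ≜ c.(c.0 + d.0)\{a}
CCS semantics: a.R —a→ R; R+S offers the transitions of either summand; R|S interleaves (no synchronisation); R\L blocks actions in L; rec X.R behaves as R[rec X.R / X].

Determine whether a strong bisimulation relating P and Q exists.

NO

LTS(P): 3 reachable states
  s0 = c.(0 + d.0)\{a} | ··c··> s1
  s1 = (0 + d.0)\{a} | ··d··> s2
  s2 = 0\{a} | ·
LTS(Q): 3 reachable states
  t0 = c.(c.0 + d.0)\{a} | ··c··> t1
  t1 = (c.0 + d.0)\{a} | ··c··> t2, ··d··> t2
  t2 = 0\{a} | ·
Coarsest stable partition (strong bisimilarity classes):
  B0 = {s0}
  B1 = {s1}
  B2 = {s2, t2}
  B3 = {t0}
  B4 = {t1}
s0 ∈ B0, t0 ∈ B3 → different blocks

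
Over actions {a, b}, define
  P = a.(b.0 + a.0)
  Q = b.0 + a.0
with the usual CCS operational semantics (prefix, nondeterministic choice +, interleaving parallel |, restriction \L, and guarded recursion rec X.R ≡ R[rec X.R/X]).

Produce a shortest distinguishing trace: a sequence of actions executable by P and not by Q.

aa

P's transition system — 3 states:
  s0 = a.(b.0 + a.0) ⊢ -a-> s1
  s1 = b.0 + a.0 ⊢ -a-> s2, -b-> s2
  s2 = 0 ⊢ (no moves)
Q's transition system — 2 states:
  t0 = b.0 + a.0 ⊢ -a-> t1, -b-> t1
  t1 = 0 ⊢ (no moves)
Run σ = ⟨aa⟩ on P: start {s0}
  [1] a ⇒ {s1}
  [2] a ⇒ {s2}
  ✓ P
Run σ = ⟨aa⟩ on Q: start {t0}
  [1] a ⇒ {t1}
  [2] a ⇒ ∅  — Q cannot continue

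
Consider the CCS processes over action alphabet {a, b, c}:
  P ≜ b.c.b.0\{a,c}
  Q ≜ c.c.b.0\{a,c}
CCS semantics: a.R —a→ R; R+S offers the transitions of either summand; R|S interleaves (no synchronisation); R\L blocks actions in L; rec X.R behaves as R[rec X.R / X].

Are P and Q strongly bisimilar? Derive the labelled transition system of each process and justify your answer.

NO

LTS(P): 4 reachable states
  p0 = b.c.b.0\{a,c} :: -b-> p1
  p1 = c.b.0\{a,c} :: -c-> p2
  p2 = b.0\{a,c} :: -b-> p3
  p3 = 0\{a,c} :: deadlocked
LTS(Q): 4 reachable states
  q0 = c.c.b.0\{a,c} :: -c-> q1
  q1 = c.b.0\{a,c} :: -c-> q2
  q2 = b.0\{a,c} :: -b-> q3
  q3 = 0\{a,c} :: deadlocked
Bisimilarity quotient blocks:
  B0 = {p0}
  B1 = {p1, q1}
  B2 = {p2, q2}
  B3 = {p3, q3}
  B4 = {q0}
p0 ∈ B0, q0 ∈ B4 → different blocks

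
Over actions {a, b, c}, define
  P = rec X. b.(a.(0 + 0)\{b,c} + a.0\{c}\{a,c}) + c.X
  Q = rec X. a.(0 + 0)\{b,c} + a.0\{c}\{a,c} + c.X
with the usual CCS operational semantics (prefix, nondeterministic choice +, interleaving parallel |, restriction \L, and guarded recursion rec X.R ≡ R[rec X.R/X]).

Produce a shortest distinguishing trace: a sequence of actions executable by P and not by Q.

Reachable graph of P (4 states):
  u0 = rec X. b.(a.(0 + 0)\{b,c} + a.0\{c}\{a,c}) + c.X has moves --b--▸ u1, --c--▸ u0
  u1 = a.(0 + 0)\{b,c} + a.0\{c}\{a,c} has moves --a--▸ u2, --a--▸ u3
  u2 = (0 + 0)\{b,c} has moves (no moves)
  u3 = 0\{c}\{a,c} has moves (no moves)
Reachable graph of Q (3 states):
  v0 = rec X. a.(0 + 0)\{b,c} + a.0\{c}\{a,c} + c.X has moves --a--▸ v1, --a--▸ v2, --c--▸ v0
  v1 = (0 + 0)\{b,c} has moves (no moves)
  v2 = 0\{c}\{a,c} has moves (no moves)
Trace ⟨b⟩ through P, begin at {u0}:
  [1] b ⇒ {u1}
  — P admits the full trace.
Trace ⟨b⟩ through Q, begin at {v0}:
  [1] b ⇒ no successor for Q

b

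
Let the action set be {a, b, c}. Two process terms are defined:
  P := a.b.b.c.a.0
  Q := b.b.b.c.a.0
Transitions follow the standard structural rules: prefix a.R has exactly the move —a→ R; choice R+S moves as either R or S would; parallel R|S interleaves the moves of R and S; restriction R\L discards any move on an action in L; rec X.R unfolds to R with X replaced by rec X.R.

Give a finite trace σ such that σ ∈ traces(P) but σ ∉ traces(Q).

a

Reachable graph of P (6 states):
  u0 = a.b.b.c.a.0 ⊢ ··a··> u1
  u1 = b.b.c.a.0 ⊢ ··b··> u2
  u2 = b.c.a.0 ⊢ ··b··> u3
  u3 = c.a.0 ⊢ ··c··> u4
  u4 = a.0 ⊢ ··a··> u5
  u5 = 0 ⊢ stopped
Reachable graph of Q (6 states):
  v0 = b.b.b.c.a.0 ⊢ ··b··> v1
  v1 = b.b.c.a.0 ⊢ ··b··> v2
  v2 = b.c.a.0 ⊢ ··b··> v3
  v3 = c.a.0 ⊢ ··c··> v4
  v4 = a.0 ⊢ ··a··> v5
  v5 = 0 ⊢ stopped
Trace ⟨a⟩ through P, begin at {u0}:
  [1] a ⇒ {u1}
  P completes σ.
Trace ⟨a⟩ through Q, begin at {v0}:
  [1] a ⇒ ∅ (Q stuck)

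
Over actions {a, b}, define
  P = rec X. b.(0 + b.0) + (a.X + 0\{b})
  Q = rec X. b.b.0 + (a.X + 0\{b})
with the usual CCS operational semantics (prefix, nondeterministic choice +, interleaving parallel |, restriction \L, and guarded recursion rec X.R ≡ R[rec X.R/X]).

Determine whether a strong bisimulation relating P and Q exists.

YES

Reachable graph of P (3 states):
  u0 = rec X. b.(0 + b.0) + (a.X + 0\{b}) :: -a-> u0, -b-> u1
  u1 = 0 + b.0 :: -b-> u2
  u2 = 0 :: deadlocked
Reachable graph of Q (3 states):
  v0 = rec X. b.b.0 + (a.X + 0\{b}) :: -a-> v0, -b-> v1
  v1 = b.0 :: -b-> v2
  v2 = 0 :: deadlocked
Bisimilarity quotient blocks:
  B0 = {u0, v0}
  B1 = {u1, v1}
  B2 = {u2, v2}
u0 ∈ B0, v0 ∈ B0 → same block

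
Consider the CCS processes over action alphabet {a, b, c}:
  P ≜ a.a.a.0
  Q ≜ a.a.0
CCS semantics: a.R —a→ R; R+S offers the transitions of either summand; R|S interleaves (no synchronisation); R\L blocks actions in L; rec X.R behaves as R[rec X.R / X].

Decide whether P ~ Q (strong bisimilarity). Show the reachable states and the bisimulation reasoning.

P ≁ Q

P's transition system — 4 states:
  p0 = a.a.a.0 | —a→ p1
  p1 = a.a.0 | —a→ p2
  p2 = a.0 | —a→ p3
  p3 = 0 | ∅
Q's transition system — 3 states:
  q0 = a.a.0 | —a→ q1
  q1 = a.0 | —a→ q2
  q2 = 0 | ∅
Coarsest stable partition (strong bisimilarity classes):
  B0 = {p0}
  B1 = {p1, q0}
  B2 = {p2, q1}
  B3 = {p3, q2}
p0 ∈ B0, q0 ∈ B1 → different blocks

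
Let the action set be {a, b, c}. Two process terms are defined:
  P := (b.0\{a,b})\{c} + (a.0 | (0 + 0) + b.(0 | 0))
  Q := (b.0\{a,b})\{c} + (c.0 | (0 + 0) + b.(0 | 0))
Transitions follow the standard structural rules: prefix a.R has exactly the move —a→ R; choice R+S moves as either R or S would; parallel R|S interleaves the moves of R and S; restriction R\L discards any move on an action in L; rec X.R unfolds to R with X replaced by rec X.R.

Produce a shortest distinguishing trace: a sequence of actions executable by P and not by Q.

Reachable graph of P (4 states):
  s0 = (b.0\{a,b})\{c} + (a.0 | (0 + 0) + b.(0 | 0)) → -a-> s1, -b-> s2, -b-> s3
  s1 = 0 | (0 + 0) → deadlocked
  s2 = 0 | 0 → deadlocked
  s3 = 0\{a,b}\{c} → deadlocked
Reachable graph of Q (4 states):
  t0 = (b.0\{a,b})\{c} + (c.0 | (0 + 0) + b.(0 | 0)) → -b-> t1, -b-> t2, -c-> t3
  t1 = 0 | 0 → deadlocked
  t2 = 0\{a,b}\{c} → deadlocked
  t3 = 0 | (0 + 0) → deadlocked
Run σ = ⟨a⟩ on P: start {s0}
  [1] a ⇒ {s1}
  ✓ P
Run σ = ⟨a⟩ on Q: start {t0}
  [1] a ⇒ ∅ (Q stuck)

a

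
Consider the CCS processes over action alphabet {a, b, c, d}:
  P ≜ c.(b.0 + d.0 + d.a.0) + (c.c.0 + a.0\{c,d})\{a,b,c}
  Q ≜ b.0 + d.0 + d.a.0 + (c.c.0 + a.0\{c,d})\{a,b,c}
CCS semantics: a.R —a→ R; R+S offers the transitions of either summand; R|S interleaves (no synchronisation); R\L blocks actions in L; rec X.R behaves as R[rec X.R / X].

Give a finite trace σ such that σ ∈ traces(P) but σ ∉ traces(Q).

LTS(P): 4 reachable states
  s0 = c.(b.0 + d.0 + d.a.0) + (c.c.0 + a.0\{c,d})\{a,b,c} :: ··c··> s1
  s1 = b.0 + d.0 + d.a.0 :: ··b··> s2, ··d··> s2, ··d··> s3
  s2 = 0 :: stopped
  s3 = a.0 :: ··a··> s2
LTS(Q): 3 reachable states
  t0 = b.0 + d.0 + d.a.0 + (c.c.0 + a.0\{c,d})\{a,b,c} :: ··b··> t1, ··d··> t1, ··d··> t2
  t1 = 0 :: stopped
  t2 = a.0 :: ··a··> t1
Executing c from P (initial set {s0}):
  after c @ step 1: {s1}
  P completes σ.
Executing c from Q (initial set {t0}):
  after c @ step 1: ∅  — Q cannot continue

c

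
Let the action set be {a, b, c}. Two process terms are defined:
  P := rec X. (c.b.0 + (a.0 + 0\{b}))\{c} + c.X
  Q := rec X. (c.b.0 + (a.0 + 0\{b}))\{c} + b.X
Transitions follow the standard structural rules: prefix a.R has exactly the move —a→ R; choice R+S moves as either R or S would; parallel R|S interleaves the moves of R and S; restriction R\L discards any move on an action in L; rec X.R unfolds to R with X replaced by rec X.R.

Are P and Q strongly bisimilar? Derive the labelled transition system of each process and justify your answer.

P's transition system — 2 states:
  s0 = rec X. (c.b.0 + (a.0 + 0\{b}))\{c} + c.X has moves =a=> s1, =c=> s0
  s1 = 0\{c} has moves stopped
Q's transition system — 2 states:
  t0 = rec X. (c.b.0 + (a.0 + 0\{b}))\{c} + b.X has moves =a=> t1, =b=> t0
  t1 = 0\{c} has moves stopped
Coarsest stable partition (strong bisimilarity classes):
  B0 = {s0}
  B1 = {s1, t1}
  B2 = {t0}
s0 ∈ B0, t0 ∈ B2 → different blocks

P ≁ Q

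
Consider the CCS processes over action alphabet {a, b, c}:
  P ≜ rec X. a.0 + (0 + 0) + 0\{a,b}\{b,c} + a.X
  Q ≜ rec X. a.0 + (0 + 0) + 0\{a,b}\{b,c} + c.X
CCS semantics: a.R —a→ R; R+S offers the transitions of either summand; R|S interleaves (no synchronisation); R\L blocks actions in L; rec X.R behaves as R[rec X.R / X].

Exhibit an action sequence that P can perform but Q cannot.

LTS(P): 2 reachable states
  p0 = rec X. a.0 + (0 + 0) + 0\{a,b}\{b,c} + a.X has moves -a-> p0, -a-> p1
  p1 = 0 has moves ·
LTS(Q): 2 reachable states
  q0 = rec X. a.0 + (0 + 0) + 0\{a,b}\{b,c} + c.X has moves -a-> q1, -c-> q0
  q1 = 0 has moves ·
Executing aa from P (initial set {p0}):
  [1] a ⇒ {p0, p1}
  [2] a ⇒ {p0, p1}
  P completes σ.
Executing aa from Q (initial set {q0}):
  [1] a ⇒ {q1}
  [2] a ⇒ ∅ (Q stuck)

aa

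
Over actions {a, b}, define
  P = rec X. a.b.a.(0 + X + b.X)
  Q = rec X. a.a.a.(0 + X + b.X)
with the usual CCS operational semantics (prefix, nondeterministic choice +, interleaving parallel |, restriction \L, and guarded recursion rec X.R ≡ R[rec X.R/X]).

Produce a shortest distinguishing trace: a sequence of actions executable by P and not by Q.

P's transition system — 4 states:
  p0 = rec X. a.b.a.(0 + X + b.X) has moves --a--▸ p1
  p1 = b.a.(0 + (rec X. a.b.a.(0 + X + b.X)) + b.(rec X. a.b.a.(0 + X + b.X))) has moves --b--▸ p2
  p2 = a.(0 + (rec X. a.b.a.(0 + X + b.X)) + b.(rec X. a.b.a.(0 + X + b.X))) has moves --a--▸ p3
  p3 = 0 + (rec X. a.b.a.(0 + X + b.X)) + b.(rec X. a.b.a.(0 + X + b.X)) has moves --a--▸ p1, --b--▸ p0
Q's transition system — 4 states:
  q0 = rec X. a.a.a.(0 + X + b.X) has moves --a--▸ q1
  q1 = a.a.(0 + (rec X. a.a.a.(0 + X + b.X)) + b.(rec X. a.a.a.(0 + X + b.X))) has moves --a--▸ q2
  q2 = a.(0 + (rec X. a.a.a.(0 + X + b.X)) + b.(rec X. a.a.a.(0 + X + b.X))) has moves --a--▸ q3
  q3 = 0 + (rec X. a.a.a.(0 + X + b.X)) + b.(rec X. a.a.a.(0 + X + b.X)) has moves --a--▸ q1, --b--▸ q0
Executing ab from P (initial set {p0}):
  after a @ step 1: {p1}
  after b @ step 2: {p2}
  P completes σ.
Executing ab from Q (initial set {q0}):
  after a @ step 1: {q1}
  after b @ step 2: ∅ (Q stuck)

ab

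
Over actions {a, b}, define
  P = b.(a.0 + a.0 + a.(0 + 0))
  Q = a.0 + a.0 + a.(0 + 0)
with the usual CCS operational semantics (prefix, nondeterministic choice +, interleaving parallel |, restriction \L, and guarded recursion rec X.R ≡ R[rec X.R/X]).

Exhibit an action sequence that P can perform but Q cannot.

Reachable graph of P (4 states):
  m0 = b.(a.0 + a.0 + a.(0 + 0)) | —b→ m1
  m1 = a.0 + a.0 + a.(0 + 0) | —a→ m2, —a→ m3
  m2 = 0 | ·
  m3 = 0 + 0 | ·
Reachable graph of Q (3 states):
  n0 = a.0 + a.0 + a.(0 + 0) | —a→ n1, —a→ n2
  n1 = 0 | ·
  n2 = 0 + 0 | ·
Executing b from P (initial set {m0}):
  after b @ step 1: {m1}
  ✓ P
Executing b from Q (initial set {n0}):
  after b @ step 1: no successor for Q

b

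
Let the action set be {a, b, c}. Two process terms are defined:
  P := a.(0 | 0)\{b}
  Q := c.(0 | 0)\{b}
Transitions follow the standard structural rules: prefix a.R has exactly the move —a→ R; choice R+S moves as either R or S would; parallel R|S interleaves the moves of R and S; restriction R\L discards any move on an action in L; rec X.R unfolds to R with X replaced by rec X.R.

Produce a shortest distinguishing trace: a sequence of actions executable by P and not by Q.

Reachable graph of P (2 states):
  p0 = a.(0 | 0)\{b} → --a--▸ p1
  p1 = (0 | 0)\{b} → deadlocked
Reachable graph of Q (2 states):
  q0 = c.(0 | 0)\{b} → --c--▸ q1
  q1 = (0 | 0)\{b} → deadlocked
Executing a from P (initial set {p0}):
  after a @ step 1: {p1}
  — P admits the full trace.
Executing a from Q (initial set {q0}):
  after a @ step 1: ∅  — Q cannot continue

a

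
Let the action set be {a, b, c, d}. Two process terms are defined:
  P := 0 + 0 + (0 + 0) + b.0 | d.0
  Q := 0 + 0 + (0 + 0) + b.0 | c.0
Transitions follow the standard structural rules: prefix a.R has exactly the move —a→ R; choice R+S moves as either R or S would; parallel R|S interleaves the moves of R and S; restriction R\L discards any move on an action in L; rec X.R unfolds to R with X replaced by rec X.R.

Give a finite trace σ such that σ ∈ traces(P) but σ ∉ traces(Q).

d

Reachable graph of P (4 states):
  p0 = 0 + 0 + (0 + 0) + b.0 | d.0 has moves =b=> p1, =d=> p2
  p1 = 0 | d.0 has moves =d=> p3
  p2 = b.0 | 0 has moves =b=> p3
  p3 = 0 | 0 has moves ∅
Reachable graph of Q (4 states):
  q0 = 0 + 0 + (0 + 0) + b.0 | c.0 has moves =b=> q1, =c=> q2
  q1 = 0 | c.0 has moves =c=> q3
  q2 = b.0 | 0 has moves =b=> q3
  q3 = 0 | 0 has moves ∅
Trace ⟨d⟩ through P, begin at {p0}:
  [1] d ⇒ {p2}
  — P admits the full trace.
Trace ⟨d⟩ through Q, begin at {q0}:
  [1] d ⇒ no successor for Q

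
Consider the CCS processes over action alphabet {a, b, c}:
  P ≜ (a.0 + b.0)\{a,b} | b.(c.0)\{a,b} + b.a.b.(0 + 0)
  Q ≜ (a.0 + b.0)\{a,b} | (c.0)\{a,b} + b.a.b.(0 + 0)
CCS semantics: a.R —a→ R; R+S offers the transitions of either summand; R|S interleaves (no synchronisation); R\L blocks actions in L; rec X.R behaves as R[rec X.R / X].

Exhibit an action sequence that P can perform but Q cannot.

P's transition system — 6 states:
  s0 = (a.0 + b.0)\{a,b} | b.(c.0)\{a,b} + b.a.b.(0 + 0) ⊢ —b→ s1, —b→ s2
  s1 = (a.0 + b.0)\{a,b} | (c.0)\{a,b} ⊢ —c→ s3
  s2 = a.b.(0 + 0) ⊢ —a→ s4
  s3 = (a.0 + b.0)\{a,b} | 0\{a,b} ⊢ stopped
  s4 = b.(0 + 0) ⊢ —b→ s5
  s5 = 0 + 0 ⊢ stopped
Q's transition system — 5 states:
  t0 = (a.0 + b.0)\{a,b} | (c.0)\{a,b} + b.a.b.(0 + 0) ⊢ —b→ t1, —c→ t2
  t1 = a.b.(0 + 0) ⊢ —a→ t3
  t2 = (a.0 + b.0)\{a,b} | 0\{a,b} ⊢ stopped
  t3 = b.(0 + 0) ⊢ —b→ t4
  t4 = 0 + 0 ⊢ stopped
Trace ⟨bc⟩ through P, begin at {s0}:
  [1] b ⇒ {s1, s2}
  [2] c ⇒ {s3}
  — P admits the full trace.
Trace ⟨bc⟩ through Q, begin at {t0}:
  [1] b ⇒ {t1}
  [2] c ⇒ ∅ (Q stuck)

bc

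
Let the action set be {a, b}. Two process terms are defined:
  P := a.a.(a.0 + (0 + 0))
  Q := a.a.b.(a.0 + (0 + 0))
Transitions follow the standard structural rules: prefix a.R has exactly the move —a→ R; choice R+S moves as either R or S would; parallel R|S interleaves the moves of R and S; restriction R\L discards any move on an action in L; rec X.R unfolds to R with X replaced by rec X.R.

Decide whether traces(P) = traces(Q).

trace-distinct — witness ⟨aaa⟩

LTS(P): 4 reachable states
  u0 = a.a.(a.0 + (0 + 0)) | —a→ u1
  u1 = a.(a.0 + (0 + 0)) | —a→ u2
  u2 = a.0 + (0 + 0) | —a→ u3
  u3 = 0 | deadlocked
LTS(Q): 5 reachable states
  v0 = a.a.b.(a.0 + (0 + 0)) | —a→ v1
  v1 = a.b.(a.0 + (0 + 0)) | —a→ v2
  v2 = b.(a.0 + (0 + 0)) | —b→ v3
  v3 = a.0 + (0 + 0) | —a→ v4
  v4 = 0 | deadlocked
Executing aaa from P (initial set {u0}):
  after a @ step 1: {u1}
  after a @ step 2: {u2}
  after a @ step 3: {u3}
  P completes σ.
Executing aaa from Q (initial set {v0}):
  after a @ step 1: {v1}
  after a @ step 2: {v2}
  after a @ step 3: no successor for Q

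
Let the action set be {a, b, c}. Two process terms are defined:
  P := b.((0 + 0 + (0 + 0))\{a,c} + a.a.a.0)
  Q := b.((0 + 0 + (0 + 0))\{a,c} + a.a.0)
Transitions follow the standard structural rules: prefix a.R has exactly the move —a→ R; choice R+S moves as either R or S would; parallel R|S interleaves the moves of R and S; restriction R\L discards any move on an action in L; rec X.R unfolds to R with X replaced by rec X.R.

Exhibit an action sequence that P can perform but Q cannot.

Reachable graph of P (5 states):
  m0 = b.((0 + 0 + (0 + 0))\{a,c} + a.a.a.0) ⊢ --b--▸ m1
  m1 = (0 + 0 + (0 + 0))\{a,c} + a.a.a.0 ⊢ --a--▸ m2
  m2 = a.a.0 ⊢ --a--▸ m3
  m3 = a.0 ⊢ --a--▸ m4
  m4 = 0 ⊢ deadlocked
Reachable graph of Q (4 states):
  n0 = b.((0 + 0 + (0 + 0))\{a,c} + a.a.0) ⊢ --b--▸ n1
  n1 = (0 + 0 + (0 + 0))\{a,c} + a.a.0 ⊢ --a--▸ n2
  n2 = a.0 ⊢ --a--▸ n3
  n3 = 0 ⊢ deadlocked
Run σ = ⟨baaa⟩ on P: start {m0}
  [1] b ⇒ {m1}
  [2] a ⇒ {m2}
  [3] a ⇒ {m3}
  [4] a ⇒ {m4}
  P completes σ.
Run σ = ⟨baaa⟩ on Q: start {n0}
  [1] b ⇒ {n1}
  [2] a ⇒ {n2}
  [3] a ⇒ {n3}
  [4] a ⇒ ∅  — Q cannot continue

baaa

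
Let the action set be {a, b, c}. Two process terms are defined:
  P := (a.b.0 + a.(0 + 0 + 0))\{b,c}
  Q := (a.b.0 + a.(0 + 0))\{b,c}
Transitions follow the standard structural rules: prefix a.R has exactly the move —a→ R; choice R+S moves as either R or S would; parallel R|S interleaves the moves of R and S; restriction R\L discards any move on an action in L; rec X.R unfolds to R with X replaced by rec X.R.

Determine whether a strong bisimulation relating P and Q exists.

bisimilar

P's transition system — 3 states:
  u0 = (a.b.0 + a.(0 + 0 + 0))\{b,c} | ··a··> u1, ··a··> u2
  u1 = (0 + 0 + 0)\{b,c} | (no moves)
  u2 = (b.0)\{b,c} | (no moves)
Q's transition system — 3 states:
  v0 = (a.b.0 + a.(0 + 0))\{b,c} | ··a··> v1, ··a··> v2
  v1 = (0 + 0)\{b,c} | (no moves)
  v2 = (b.0)\{b,c} | (no moves)
Coarsest stable partition (strong bisimilarity classes):
  B0 = {u0, v0}
  B1 = {u1, u2, v1, v2}
u0 ∈ B0, v0 ∈ B0 → same block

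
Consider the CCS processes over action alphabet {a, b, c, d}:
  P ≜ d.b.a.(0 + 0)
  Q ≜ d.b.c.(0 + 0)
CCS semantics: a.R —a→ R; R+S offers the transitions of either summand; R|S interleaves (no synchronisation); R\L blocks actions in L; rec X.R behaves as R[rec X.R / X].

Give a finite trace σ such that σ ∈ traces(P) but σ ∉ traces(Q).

LTS(P): 4 reachable states
  s0 = d.b.a.(0 + 0) → —d→ s1
  s1 = b.a.(0 + 0) → —b→ s2
  s2 = a.(0 + 0) → —a→ s3
  s3 = 0 + 0 → deadlocked
LTS(Q): 4 reachable states
  t0 = d.b.c.(0 + 0) → —d→ t1
  t1 = b.c.(0 + 0) → —b→ t2
  t2 = c.(0 + 0) → —c→ t3
  t3 = 0 + 0 → deadlocked
Run σ = ⟨dba⟩ on P: start {s0}
  [1] d ⇒ {s1}
  [2] b ⇒ {s2}
  [3] a ⇒ {s3}
  — P admits the full trace.
Run σ = ⟨dba⟩ on Q: start {t0}
  [1] d ⇒ {t1}
  [2] b ⇒ {t2}
  [3] a ⇒ no successor for Q

dba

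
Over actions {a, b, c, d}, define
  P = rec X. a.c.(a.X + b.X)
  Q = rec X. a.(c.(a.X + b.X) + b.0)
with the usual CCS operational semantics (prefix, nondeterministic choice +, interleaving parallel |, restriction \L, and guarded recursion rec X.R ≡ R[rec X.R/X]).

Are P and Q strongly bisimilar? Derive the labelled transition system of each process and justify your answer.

Reachable graph of P (3 states):
  u0 = rec X. a.c.(a.X + b.X) :: ··a··> u1
  u1 = c.(a.(rec X. a.c.(a.X + b.X)) + b.(rec X. a.c.(a.X + b.X))) :: ··c··> u2
  u2 = a.(rec X. a.c.(a.X + b.X)) + b.(rec X. a.c.(a.X + b.X)) :: ··a··> u0, ··b··> u0
Reachable graph of Q (4 states):
  v0 = rec X. a.(c.(a.X + b.X) + b.0) :: ··a··> v1
  v1 = c.(a.(rec X. a.(c.(a.X + b.X) + b.0)) + b.(rec X. a.(c.(a.X + b.X) + b.0))) + b.0 :: ··b··> v2, ··c··> v3
  v2 = 0 :: stopped
  v3 = a.(rec X. a.(c.(a.X + b.X) + b.0)) + b.(rec X. a.(c.(a.X + b.X) + b.0)) :: ··a··> v0, ··b··> v0
Partition-refinement fixed point:
  B0 = {u0}
  B1 = {u1}
  B2 = {u2}
  B3 = {v0}
  B4 = {v1}
  B5 = {v2}
  B6 = {v3}
u0 ∈ B0, v0 ∈ B3 → different blocks

not bisimilar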